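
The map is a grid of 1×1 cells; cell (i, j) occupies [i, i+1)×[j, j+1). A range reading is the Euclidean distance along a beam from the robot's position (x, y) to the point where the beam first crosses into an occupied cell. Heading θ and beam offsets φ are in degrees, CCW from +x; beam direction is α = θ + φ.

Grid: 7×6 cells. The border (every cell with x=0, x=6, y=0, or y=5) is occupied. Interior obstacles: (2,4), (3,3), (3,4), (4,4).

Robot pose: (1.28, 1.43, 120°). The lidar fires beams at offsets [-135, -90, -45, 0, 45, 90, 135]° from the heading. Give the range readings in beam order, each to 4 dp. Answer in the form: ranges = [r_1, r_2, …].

ranges = [1.6614, 3.1400, 2.7819, 0.5600, 0.2899, 0.3233, 0.4452]

beam 1: φ=-135°, α=345°
  d=(0.9659,-0.2588)  start (1,1)  tX=0.7454 tY=1.6614  stride 1/|dx|=1.0353 1/|dy|=3.8637
    cross x-line → (2,1), t=0.7454
    cross y-line → (2,0), t=1.6614 (wall)
  → r_1 = 1.6614
beam 2: φ=-90°, α=30°
  d=(0.8660,0.5000)  start (1,1)  tX=0.8314 tY=1.1400  stride 1/|dx|=1.1547 1/|dy|=2.0000
    cross x-line → (2,1), t=0.8314
    cross y-line → (2,2), t=1.1400
    cross x-line → (3,2), t=1.9861
    cross y-line → (3,3), t=3.1400 (wall)
  → r_2 = 3.1400
beam 3: φ=-45°, α=75°
  d=(0.2588,0.9659)  start (1,1)  tX=2.7819 tY=0.5901  stride 1/|dx|=3.8637 1/|dy|=1.0353
    cross y-line → (1,2), t=0.5901
    cross y-line → (1,3), t=1.6254
    cross y-line → (1,4), t=2.6607
    cross x-line → (2,4), t=2.7819 (wall)
  → r_3 = 2.7819
beam 4: φ=0°, α=120°
  d=(-0.5000,0.8660)  start (1,1)  tX=0.5600 tY=0.6582  stride 1/|dx|=2.0000 1/|dy|=1.1547
    cross x-line → (0,1), t=0.5600 (wall)
  → r_4 = 0.5600
beam 5: φ=45°, α=165°
  d=(-0.9659,0.2588)  start (1,1)  tX=0.2899 tY=2.2023  stride 1/|dx|=1.0353 1/|dy|=3.8637
    cross x-line → (0,1), t=0.2899 (wall)
  → r_5 = 0.2899
beam 6: φ=90°, α=210°
  d=(-0.8660,-0.5000)  start (1,1)  tX=0.3233 tY=0.8600  stride 1/|dx|=1.1547 1/|dy|=2.0000
    cross x-line → (0,1), t=0.3233 (wall)
  → r_6 = 0.3233
beam 7: φ=135°, α=255°
  d=(-0.2588,-0.9659)  start (1,1)  tX=1.0818 tY=0.4452  stride 1/|dx|=3.8637 1/|dy|=1.0353
    cross y-line → (1,0), t=0.4452 (wall)
  → r_7 = 0.4452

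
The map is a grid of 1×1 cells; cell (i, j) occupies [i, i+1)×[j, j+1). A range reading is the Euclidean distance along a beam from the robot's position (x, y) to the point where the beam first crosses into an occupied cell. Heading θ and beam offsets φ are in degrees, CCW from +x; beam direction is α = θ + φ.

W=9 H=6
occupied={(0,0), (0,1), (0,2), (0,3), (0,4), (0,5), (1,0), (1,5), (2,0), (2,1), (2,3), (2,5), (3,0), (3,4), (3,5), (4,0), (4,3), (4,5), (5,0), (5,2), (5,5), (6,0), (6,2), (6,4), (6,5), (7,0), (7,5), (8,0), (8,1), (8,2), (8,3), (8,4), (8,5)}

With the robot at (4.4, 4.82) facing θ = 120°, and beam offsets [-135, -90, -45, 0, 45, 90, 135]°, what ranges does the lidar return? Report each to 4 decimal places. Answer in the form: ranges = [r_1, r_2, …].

ranges = [1.6564, 0.3600, 0.1863, 0.2078, 0.4141, 0.4619, 0.8489]

beam 1: φ=-135°, α=345°
  direction (0.9659, -0.2588); cell (4,4); t to first gridline: x 0.6212, y 3.1682 (then +1.0353 / +3.8637)
    (5,4) via x @ 0.6212
    (6,4) via x @ 1.6564  # hit
  → r_1 = 1.6564
beam 2: φ=-90°, α=30°
  direction (0.8660, 0.5000); cell (4,4); t to first gridline: x 0.6928, y 0.3600 (then +1.1547 / +2.0000)
    (4,5) via y @ 0.3600  # hit
  → r_2 = 0.3600
beam 3: φ=-45°, α=75°
  direction (0.2588, 0.9659); cell (4,4); t to first gridline: x 2.3182, y 0.1863 (then +3.8637 / +1.0353)
    (4,5) via y @ 0.1863  # hit
  → r_3 = 0.1863
beam 4: φ=0°, α=120°
  direction (-0.5000, 0.8660); cell (4,4); t to first gridline: x 0.8000, y 0.2078 (then +2.0000 / +1.1547)
    (4,5) via y @ 0.2078  # hit
  → r_4 = 0.2078
beam 5: φ=45°, α=165°
  direction (-0.9659, 0.2588); cell (4,4); t to first gridline: x 0.4141, y 0.6955 (then +1.0353 / +3.8637)
    (3,4) via x @ 0.4141  # hit
  → r_5 = 0.4141
beam 6: φ=90°, α=210°
  direction (-0.8660, -0.5000); cell (4,4); t to first gridline: x 0.4619, y 1.6400 (then +1.1547 / +2.0000)
    (3,4) via x @ 0.4619  # hit
  → r_6 = 0.4619
beam 7: φ=135°, α=255°
  direction (-0.2588, -0.9659); cell (4,4); t to first gridline: x 1.5455, y 0.8489 (then +3.8637 / +1.0353)
    (4,3) via y @ 0.8489  # hit
  → r_7 = 0.8489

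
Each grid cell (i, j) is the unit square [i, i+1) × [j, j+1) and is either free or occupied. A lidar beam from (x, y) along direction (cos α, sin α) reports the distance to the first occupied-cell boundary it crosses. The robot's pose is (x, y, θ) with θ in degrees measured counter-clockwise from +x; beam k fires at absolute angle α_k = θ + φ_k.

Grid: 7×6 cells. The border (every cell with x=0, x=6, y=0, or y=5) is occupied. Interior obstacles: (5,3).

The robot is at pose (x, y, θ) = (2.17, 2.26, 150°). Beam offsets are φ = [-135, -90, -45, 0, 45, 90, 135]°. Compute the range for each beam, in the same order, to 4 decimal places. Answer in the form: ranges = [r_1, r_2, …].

beam 1: φ=-135°, α=15°
  d=(0.9659,0.2588)  start (2,2)  tX=0.8593 tY=2.8591  stride 1/|dx|=1.0353 1/|dy|=3.8637
    cross x-line → (3,2), t=0.8593
    cross x-line → (4,2), t=1.8946
    cross y-line → (4,3), t=2.8591
    cross x-line → (5,3), t=2.9298 (wall)
  → r_1 = 2.9298
beam 2: φ=-90°, α=60°
  d=(0.5000,0.8660)  start (2,2)  tX=1.6600 tY=0.8545  stride 1/|dx|=2.0000 1/|dy|=1.1547
    cross y-line → (2,3), t=0.8545
    cross x-line → (3,3), t=1.6600
    cross y-line → (3,4), t=2.0092
    cross y-line → (3,5), t=3.1639 (wall)
  → r_2 = 3.1639
beam 3: φ=-45°, α=105°
  d=(-0.2588,0.9659)  start (2,2)  tX=0.6568 tY=0.7661  stride 1/|dx|=3.8637 1/|dy|=1.0353
    cross x-line → (1,2), t=0.6568
    cross y-line → (1,3), t=0.7661
    cross y-line → (1,4), t=1.8014
    cross y-line → (1,5), t=2.8367 (wall)
  → r_3 = 2.8367
beam 4: φ=0°, α=150°
  d=(-0.8660,0.5000)  start (2,2)  tX=0.1963 tY=1.4800  stride 1/|dx|=1.1547 1/|dy|=2.0000
    cross x-line → (1,2), t=0.1963
    cross x-line → (0,2), t=1.3510 (wall)
  → r_4 = 1.3510
beam 5: φ=45°, α=195°
  d=(-0.9659,-0.2588)  start (2,2)  tX=0.1760 tY=1.0046  stride 1/|dx|=1.0353 1/|dy|=3.8637
    cross x-line → (1,2), t=0.1760
    cross y-line → (1,1), t=1.0046
    cross x-line → (0,1), t=1.2113 (wall)
  → r_5 = 1.2113
beam 6: φ=90°, α=240°
  d=(-0.5000,-0.8660)  start (2,2)  tX=0.3400 tY=0.3002  stride 1/|dx|=2.0000 1/|dy|=1.1547
    cross y-line → (2,1), t=0.3002
    cross x-line → (1,1), t=0.3400
    cross y-line → (1,0), t=1.4549 (wall)
  → r_6 = 1.4549
beam 7: φ=135°, α=285°
  d=(0.2588,-0.9659)  start (2,2)  tX=3.2069 tY=0.2692  stride 1/|dx|=3.8637 1/|dy|=1.0353
    cross y-line → (2,1), t=0.2692
    cross y-line → (2,0), t=1.3044 (wall)
  → r_7 = 1.3044

ranges = [2.9298, 3.1639, 2.8367, 1.3510, 1.2113, 1.4549, 1.3044]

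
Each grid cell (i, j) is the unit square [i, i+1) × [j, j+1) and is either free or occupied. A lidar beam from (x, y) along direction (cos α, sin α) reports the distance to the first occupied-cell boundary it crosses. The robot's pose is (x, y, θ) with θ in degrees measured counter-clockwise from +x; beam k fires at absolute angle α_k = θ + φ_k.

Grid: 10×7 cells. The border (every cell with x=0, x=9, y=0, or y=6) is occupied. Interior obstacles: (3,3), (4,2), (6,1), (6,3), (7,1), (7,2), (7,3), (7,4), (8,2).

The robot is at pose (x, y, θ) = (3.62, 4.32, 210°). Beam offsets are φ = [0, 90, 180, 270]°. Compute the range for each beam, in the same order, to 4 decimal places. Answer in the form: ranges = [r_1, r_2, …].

beam 1: φ=0°, α=210°
  cosα=-0.8660 sinα=-0.5000 | (3,4) | tMaxX 0.7159 tMaxY 0.6400 | tΔX 1.1547 tΔY 2.0000
    t=0.6400 [y] (3,3) — stop
  → r_1 = 0.6400
beam 2: φ=90°, α=300°
  cosα=0.5000 sinα=-0.8660 | (3,4) | tMaxX 0.7600 tMaxY 0.3695 | tΔX 2.0000 tΔY 1.1547
    t=0.3695 [y] (3,3) — stop
  → r_2 = 0.3695
beam 3: φ=180°, α=30°
  cosα=0.8660 sinα=0.5000 | (3,4) | tMaxX 0.4388 tMaxY 1.3600 | tΔX 1.1547 tΔY 2.0000
    t=0.4388 [x] (4,4)
    t=1.3600 [y] (4,5)
    t=1.5935 [x] (5,5)
    t=2.7482 [x] (6,5)
    t=3.3600 [y] (6,6) — stop
  → r_3 = 3.3600
beam 4: φ=270°, α=120°
  cosα=-0.5000 sinα=0.8660 | (3,4) | tMaxX 1.2400 tMaxY 0.7852 | tΔX 2.0000 tΔY 1.1547
    t=0.7852 [y] (3,5)
    t=1.2400 [x] (2,5)
    t=1.9399 [y] (2,6) — stop
  → r_4 = 1.9399

ranges = [0.6400, 0.3695, 3.3600, 1.9399]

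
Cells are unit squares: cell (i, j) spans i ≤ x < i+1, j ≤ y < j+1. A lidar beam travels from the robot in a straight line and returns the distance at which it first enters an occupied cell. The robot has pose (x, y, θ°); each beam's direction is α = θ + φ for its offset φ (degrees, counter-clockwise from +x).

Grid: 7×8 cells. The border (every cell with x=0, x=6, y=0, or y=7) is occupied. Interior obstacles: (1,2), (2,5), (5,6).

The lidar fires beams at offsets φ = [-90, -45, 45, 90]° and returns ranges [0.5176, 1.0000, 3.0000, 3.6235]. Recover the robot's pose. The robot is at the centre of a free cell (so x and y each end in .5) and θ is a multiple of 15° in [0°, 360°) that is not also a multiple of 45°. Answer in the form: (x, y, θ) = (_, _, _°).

The pose lattice has 27·16 = 432 candidates. Test each by forward raycasting.
  (4.5, 5.5, 165°): beam 1 = 1.5529 ≠ 0.5176 ✗
  (2.5, 1.5, 150°): beam 1 = 5.1962 ≠ 0.5176 ✗
  (1.5, 4.5, 30°): beam 1 = 4.0415 ≠ 0.5176 ✗
  (2.5, 3.5, 30°): beam 1 = 2.8868 ≠ 0.5176 ✗
  …
  (5.5, 3.5, 105°): r_1=0.5176, r_2=1.0000, r_3=3.0000, r_4=3.6235 — all match ✓
No second candidate reproduces the full scan.

(x, y, θ) = (5.5, 3.5, 105°)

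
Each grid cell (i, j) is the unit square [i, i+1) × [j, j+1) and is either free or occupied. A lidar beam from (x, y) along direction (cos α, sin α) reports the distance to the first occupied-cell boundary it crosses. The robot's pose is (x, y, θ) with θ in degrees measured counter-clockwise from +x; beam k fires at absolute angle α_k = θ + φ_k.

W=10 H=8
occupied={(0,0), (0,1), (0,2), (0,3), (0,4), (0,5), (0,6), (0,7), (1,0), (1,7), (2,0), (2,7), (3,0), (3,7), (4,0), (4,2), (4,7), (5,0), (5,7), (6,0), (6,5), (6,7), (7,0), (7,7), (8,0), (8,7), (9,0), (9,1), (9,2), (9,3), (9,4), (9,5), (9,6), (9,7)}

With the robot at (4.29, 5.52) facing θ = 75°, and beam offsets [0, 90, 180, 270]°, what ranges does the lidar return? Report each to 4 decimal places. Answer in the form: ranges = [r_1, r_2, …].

beam 1: φ=0°, α=75°
  d=(0.2588,0.9659)  start (4,5)  tX=2.7432 tY=0.4969  stride 1/|dx|=3.8637 1/|dy|=1.0353
    cross y-line → (4,6), t=0.4969
    cross y-line → (4,7), t=1.5322 (wall)
  → r_1 = 1.5322
beam 2: φ=90°, α=165°
  d=(-0.9659,0.2588)  start (4,5)  tX=0.3002 tY=1.8546  stride 1/|dx|=1.0353 1/|dy|=3.8637
    cross x-line → (3,5), t=0.3002
    cross x-line → (2,5), t=1.3355
    cross y-line → (2,6), t=1.8546
    cross x-line → (1,6), t=2.3708
    cross x-line → (0,6), t=3.4061 (wall)
  → r_2 = 3.4061
beam 3: φ=180°, α=255°
  d=(-0.2588,-0.9659)  start (4,5)  tX=1.1205 tY=0.5383  stride 1/|dx|=3.8637 1/|dy|=1.0353
    cross y-line → (4,4), t=0.5383
    cross x-line → (3,4), t=1.1205
    cross y-line → (3,3), t=1.5736
    cross y-line → (3,2), t=2.6089
    cross y-line → (3,1), t=3.6442
    cross y-line → (3,0), t=4.6794 (wall)
  → r_3 = 4.6794
beam 4: φ=270°, α=345°
  d=(0.9659,-0.2588)  start (4,5)  tX=0.7350 tY=2.0091  stride 1/|dx|=1.0353 1/|dy|=3.8637
    cross x-line → (5,5), t=0.7350
    cross x-line → (6,5), t=1.7703 (wall)
  → r_4 = 1.7703

ranges = [1.5322, 3.4061, 4.6794, 1.7703]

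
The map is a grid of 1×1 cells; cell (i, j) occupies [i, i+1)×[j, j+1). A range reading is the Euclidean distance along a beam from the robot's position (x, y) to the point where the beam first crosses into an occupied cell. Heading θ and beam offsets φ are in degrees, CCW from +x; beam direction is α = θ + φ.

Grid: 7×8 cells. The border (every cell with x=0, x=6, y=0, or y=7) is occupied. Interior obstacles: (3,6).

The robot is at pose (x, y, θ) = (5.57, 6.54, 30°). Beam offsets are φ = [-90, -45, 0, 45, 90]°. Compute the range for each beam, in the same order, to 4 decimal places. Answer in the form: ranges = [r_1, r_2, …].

beam 1: φ=-90°, α=300°
  direction (0.5000, -0.8660); cell (5,6); t to first gridline: x 0.8600, y 0.6235 (then +2.0000 / +1.1547)
    (5,5) via y @ 0.6235
    (6,5) via x @ 0.8600  # hit
  → r_1 = 0.8600
beam 2: φ=-45°, α=345°
  direction (0.9659, -0.2588); cell (5,6); t to first gridline: x 0.4452, y 2.0864 (then +1.0353 / +3.8637)
    (6,6) via x @ 0.4452  # hit
  → r_2 = 0.4452
beam 3: φ=0°, α=30°
  direction (0.8660, 0.5000); cell (5,6); t to first gridline: x 0.4965, y 0.9200 (then +1.1547 / +2.0000)
    (6,6) via x @ 0.4965  # hit
  → r_3 = 0.4965
beam 4: φ=45°, α=75°
  direction (0.2588, 0.9659); cell (5,6); t to first gridline: x 1.6614, y 0.4762 (then +3.8637 / +1.0353)
    (5,7) via y @ 0.4762  # hit
  → r_4 = 0.4762
beam 5: φ=90°, α=120°
  direction (-0.5000, 0.8660); cell (5,6); t to first gridline: x 1.1400, y 0.5312 (then +2.0000 / +1.1547)
    (5,7) via y @ 0.5312  # hit
  → r_5 = 0.5312

ranges = [0.8600, 0.4452, 0.4965, 0.4762, 0.5312]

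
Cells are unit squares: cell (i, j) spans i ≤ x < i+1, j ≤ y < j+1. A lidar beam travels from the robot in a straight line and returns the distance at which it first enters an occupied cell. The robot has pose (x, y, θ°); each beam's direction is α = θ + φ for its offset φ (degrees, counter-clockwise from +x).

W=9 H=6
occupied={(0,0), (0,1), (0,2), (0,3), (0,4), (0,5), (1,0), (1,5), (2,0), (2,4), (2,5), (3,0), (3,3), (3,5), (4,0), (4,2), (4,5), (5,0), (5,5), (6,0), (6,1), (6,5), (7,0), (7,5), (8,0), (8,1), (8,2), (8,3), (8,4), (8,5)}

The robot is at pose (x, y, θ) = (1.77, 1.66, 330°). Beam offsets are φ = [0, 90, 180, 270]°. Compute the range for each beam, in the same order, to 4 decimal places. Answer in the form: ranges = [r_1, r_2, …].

ranges = [1.3200, 2.4600, 0.8891, 0.7621]

beam 1: φ=0°, α=330°
  direction (0.8660, -0.5000); cell (1,1); t to first gridline: x 0.2656, y 1.3200 (then +1.1547 / +2.0000)
    (2,1) via x @ 0.2656
    (2,0) via y @ 1.3200  # hit
  → r_1 = 1.3200
beam 2: φ=90°, α=60°
  direction (0.5000, 0.8660); cell (1,1); t to first gridline: x 0.4600, y 0.3926 (then +2.0000 / +1.1547)
    (1,2) via y @ 0.3926
    (2,2) via x @ 0.4600
    (2,3) via y @ 1.5473
    (3,3) via x @ 2.4600  # hit
  → r_2 = 2.4600
beam 3: φ=180°, α=150°
  direction (-0.8660, 0.5000); cell (1,1); t to first gridline: x 0.8891, y 0.6800 (then +1.1547 / +2.0000)
    (1,2) via y @ 0.6800
    (0,2) via x @ 0.8891  # hit
  → r_3 = 0.8891
beam 4: φ=270°, α=240°
  direction (-0.5000, -0.8660); cell (1,1); t to first gridline: x 1.5400, y 0.7621 (then +2.0000 / +1.1547)
    (1,0) via y @ 0.7621  # hit
  → r_4 = 0.7621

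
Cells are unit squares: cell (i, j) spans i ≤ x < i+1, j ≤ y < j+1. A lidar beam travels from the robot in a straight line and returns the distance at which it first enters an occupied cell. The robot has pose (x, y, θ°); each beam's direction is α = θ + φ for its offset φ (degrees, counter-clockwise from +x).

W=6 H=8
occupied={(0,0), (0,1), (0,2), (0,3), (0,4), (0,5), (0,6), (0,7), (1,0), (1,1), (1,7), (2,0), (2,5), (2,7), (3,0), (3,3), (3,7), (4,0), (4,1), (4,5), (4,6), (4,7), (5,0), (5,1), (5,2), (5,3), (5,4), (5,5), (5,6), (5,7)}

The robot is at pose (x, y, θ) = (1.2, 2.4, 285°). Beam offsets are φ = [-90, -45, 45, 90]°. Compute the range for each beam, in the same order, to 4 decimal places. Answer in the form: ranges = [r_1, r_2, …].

beam 1: φ=-90°, α=195°
  cosα=-0.9659 sinα=-0.2588 | (1,2) | tMaxX 0.2071 tMaxY 1.5455 | tΔX 1.0353 tΔY 3.8637
    t=0.2071 [x] (0,2) — stop
  → r_1 = 0.2071
beam 2: φ=-45°, α=240°
  cosα=-0.5000 sinα=-0.8660 | (1,2) | tMaxX 0.4000 tMaxY 0.4619 | tΔX 2.0000 tΔY 1.1547
    t=0.4000 [x] (0,2) — stop
  → r_2 = 0.4000
beam 3: φ=45°, α=330°
  cosα=0.8660 sinα=-0.5000 | (1,2) | tMaxX 0.9238 tMaxY 0.8000 | tΔX 1.1547 tΔY 2.0000
    t=0.8000 [y] (1,1) — stop
  → r_3 = 0.8000
beam 4: φ=90°, α=15°
  cosα=0.9659 sinα=0.2588 | (1,2) | tMaxX 0.8282 tMaxY 2.3182 | tΔX 1.0353 tΔY 3.8637
    t=0.8282 [x] (2,2)
    t=1.8635 [x] (3,2)
    t=2.3182 [y] (3,3) — stop
  → r_4 = 2.3182

ranges = [0.2071, 0.4000, 0.8000, 2.3182]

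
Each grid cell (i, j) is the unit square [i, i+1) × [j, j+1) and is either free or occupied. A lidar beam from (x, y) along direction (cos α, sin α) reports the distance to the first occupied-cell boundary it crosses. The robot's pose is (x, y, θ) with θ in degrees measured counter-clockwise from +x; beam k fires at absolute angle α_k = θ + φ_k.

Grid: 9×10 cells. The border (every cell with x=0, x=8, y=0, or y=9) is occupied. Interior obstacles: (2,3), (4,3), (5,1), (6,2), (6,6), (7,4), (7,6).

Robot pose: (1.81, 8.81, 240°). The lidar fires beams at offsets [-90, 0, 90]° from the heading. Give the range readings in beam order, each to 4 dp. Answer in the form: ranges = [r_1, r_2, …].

beam 1: φ=-90°, α=150°
  direction (-0.8660, 0.5000); cell (1,8); t to first gridline: x 0.9353, y 0.3800 (then +1.1547 / +2.0000)
    (1,9) via y @ 0.3800  # hit
  → r_1 = 0.3800
beam 2: φ=0°, α=240°
  direction (-0.5000, -0.8660); cell (1,8); t to first gridline: x 1.6200, y 0.9353 (then +2.0000 / +1.1547)
    (1,7) via y @ 0.9353
    (0,7) via x @ 1.6200  # hit
  → r_2 = 1.6200
beam 3: φ=90°, α=330°
  direction (0.8660, -0.5000); cell (1,8); t to first gridline: x 0.2194, y 1.6200 (then +1.1547 / +2.0000)
    (2,8) via x @ 0.2194
    (3,8) via x @ 1.3741
    (3,7) via y @ 1.6200
    (4,7) via x @ 2.5288
    (4,6) via y @ 3.6200
    (5,6) via x @ 3.6835
    (6,6) via x @ 4.8382  # hit
  → r_3 = 4.8382

ranges = [0.3800, 1.6200, 4.8382]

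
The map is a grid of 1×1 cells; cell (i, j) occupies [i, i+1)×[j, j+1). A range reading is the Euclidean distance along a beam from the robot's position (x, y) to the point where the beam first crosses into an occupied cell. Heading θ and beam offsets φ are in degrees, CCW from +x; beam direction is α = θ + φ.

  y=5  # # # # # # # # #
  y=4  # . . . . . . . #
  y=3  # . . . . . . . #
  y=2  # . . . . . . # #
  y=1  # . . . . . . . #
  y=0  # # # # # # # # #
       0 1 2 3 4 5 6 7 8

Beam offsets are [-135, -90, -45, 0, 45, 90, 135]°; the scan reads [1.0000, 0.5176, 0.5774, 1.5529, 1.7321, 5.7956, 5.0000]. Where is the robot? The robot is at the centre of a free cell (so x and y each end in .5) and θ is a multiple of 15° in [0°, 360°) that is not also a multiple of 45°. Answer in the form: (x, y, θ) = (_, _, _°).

(x, y, θ) = (1.5, 2.5, 255°)

The pose lattice has 27·16 = 432 candidates. Test each by forward raycasting.
  (6.5, 3.5, 60°): beam 1 = 2.5882 ≠ 1.0000 ✗
  (6.5, 2.5, 300°): beam 1 = 5.6940 ≠ 1.0000 ✗
  (6.5, 3.5, 15°): beam 1 = 2.8868 ≠ 1.0000 ✗
  (1.5, 1.5, 105°): beam 2 = 5.6940 ≠ 0.5176 ✗
  …
  (1.5, 2.5, 255°): r_1=1.0000, r_2=0.5176, r_3=0.5774, r_4=1.5529, r_5=1.7321, r_6=5.7956, r_7=5.0000 — all match ✓
Unique over the lattice → pose = (1.5, 2.5, 255°).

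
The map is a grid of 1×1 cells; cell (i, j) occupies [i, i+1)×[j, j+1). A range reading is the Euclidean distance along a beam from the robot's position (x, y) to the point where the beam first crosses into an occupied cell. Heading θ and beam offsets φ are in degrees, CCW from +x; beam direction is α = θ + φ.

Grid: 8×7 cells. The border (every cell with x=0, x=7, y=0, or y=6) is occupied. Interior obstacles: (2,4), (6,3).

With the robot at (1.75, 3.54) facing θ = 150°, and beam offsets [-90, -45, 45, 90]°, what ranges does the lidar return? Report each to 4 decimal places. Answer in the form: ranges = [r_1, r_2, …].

ranges = [0.5312, 2.5468, 0.7765, 1.5000]

beam 1: φ=-90°, α=60°
  direction (0.5000, 0.8660); cell (1,3); t to first gridline: x 0.5000, y 0.5312 (then +2.0000 / +1.1547)
    (2,3) via x @ 0.5000
    (2,4) via y @ 0.5312  # hit
  → r_1 = 0.5312
beam 2: φ=-45°, α=105°
  direction (-0.2588, 0.9659); cell (1,3); t to first gridline: x 2.8978, y 0.4762 (then +3.8637 / +1.0353)
    (1,4) via y @ 0.4762
    (1,5) via y @ 1.5115
    (1,6) via y @ 2.5468  # hit
  → r_2 = 2.5468
beam 3: φ=45°, α=195°
  direction (-0.9659, -0.2588); cell (1,3); t to first gridline: x 0.7765, y 2.0864 (then +1.0353 / +3.8637)
    (0,3) via x @ 0.7765  # hit
  → r_3 = 0.7765
beam 4: φ=90°, α=240°
  direction (-0.5000, -0.8660); cell (1,3); t to first gridline: x 1.5000, y 0.6235 (then +2.0000 / +1.1547)
    (1,2) via y @ 0.6235
    (0,2) via x @ 1.5000  # hit
  → r_4 = 1.5000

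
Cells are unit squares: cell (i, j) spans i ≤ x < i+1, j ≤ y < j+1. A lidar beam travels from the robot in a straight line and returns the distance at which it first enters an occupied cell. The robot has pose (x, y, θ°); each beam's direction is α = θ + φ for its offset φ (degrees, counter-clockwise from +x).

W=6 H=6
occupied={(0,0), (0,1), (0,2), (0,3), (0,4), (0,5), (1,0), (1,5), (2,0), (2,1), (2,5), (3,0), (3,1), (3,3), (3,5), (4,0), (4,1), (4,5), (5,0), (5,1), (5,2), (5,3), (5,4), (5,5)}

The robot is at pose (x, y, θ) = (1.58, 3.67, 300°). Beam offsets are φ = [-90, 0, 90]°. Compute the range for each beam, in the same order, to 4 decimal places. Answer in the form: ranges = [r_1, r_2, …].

beam 1: φ=-90°, α=210°
  d=(-0.8660,-0.5000)  start (1,3)  tX=0.6697 tY=1.3400  stride 1/|dx|=1.1547 1/|dy|=2.0000
    cross x-line → (0,3), t=0.6697 (wall)
  → r_1 = 0.6697
beam 2: φ=0°, α=300°
  d=(0.5000,-0.8660)  start (1,3)  tX=0.8400 tY=0.7736  stride 1/|dx|=2.0000 1/|dy|=1.1547
    cross y-line → (1,2), t=0.7736
    cross x-line → (2,2), t=0.8400
    cross y-line → (2,1), t=1.9283 (wall)
  → r_2 = 1.9283
beam 3: φ=90°, α=30°
  d=(0.8660,0.5000)  start (1,3)  tX=0.4850 tY=0.6600  stride 1/|dx|=1.1547 1/|dy|=2.0000
    cross x-line → (2,3), t=0.4850
    cross y-line → (2,4), t=0.6600
    cross x-line → (3,4), t=1.6397
    cross y-line → (3,5), t=2.6600 (wall)
  → r_3 = 2.6600

ranges = [0.6697, 1.9283, 2.6600]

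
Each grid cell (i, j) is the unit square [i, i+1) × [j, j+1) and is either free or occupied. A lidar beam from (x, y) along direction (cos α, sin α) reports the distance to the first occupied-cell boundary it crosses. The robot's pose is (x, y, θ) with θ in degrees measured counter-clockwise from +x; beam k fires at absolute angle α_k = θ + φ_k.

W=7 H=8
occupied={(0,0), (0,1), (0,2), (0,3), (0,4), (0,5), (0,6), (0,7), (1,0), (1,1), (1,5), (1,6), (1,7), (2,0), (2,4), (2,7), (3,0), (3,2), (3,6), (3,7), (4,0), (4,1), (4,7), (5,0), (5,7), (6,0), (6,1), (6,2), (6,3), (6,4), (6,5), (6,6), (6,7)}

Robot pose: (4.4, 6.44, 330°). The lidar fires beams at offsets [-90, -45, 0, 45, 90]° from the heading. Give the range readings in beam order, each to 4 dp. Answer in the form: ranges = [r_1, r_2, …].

beam 1: φ=-90°, α=240°
  d=(-0.5000,-0.8660)  start (4,6)  tX=0.8000 tY=0.5081  stride 1/|dx|=2.0000 1/|dy|=1.1547
    cross y-line → (4,5), t=0.5081
    cross x-line → (3,5), t=0.8000
    cross y-line → (3,4), t=1.6628
    cross x-line → (2,4), t=2.8000 (wall)
  → r_1 = 2.8000
beam 2: φ=-45°, α=285°
  d=(0.2588,-0.9659)  start (4,6)  tX=2.3182 tY=0.4555  stride 1/|dx|=3.8637 1/|dy|=1.0353
    cross y-line → (4,5), t=0.4555
    cross y-line → (4,4), t=1.4908
    cross x-line → (5,4), t=2.3182
    cross y-line → (5,3), t=2.5261
    cross y-line → (5,2), t=3.5614
    cross y-line → (5,1), t=4.5966
    cross y-line → (5,0), t=5.6319 (wall)
  → r_2 = 5.6319
beam 3: φ=0°, α=330°
  d=(0.8660,-0.5000)  start (4,6)  tX=0.6928 tY=0.8800  stride 1/|dx|=1.1547 1/|dy|=2.0000
    cross x-line → (5,6), t=0.6928
    cross y-line → (5,5), t=0.8800
    cross x-line → (6,5), t=1.8475 (wall)
  → r_3 = 1.8475
beam 4: φ=45°, α=15°
  d=(0.9659,0.2588)  start (4,6)  tX=0.6212 tY=2.1637  stride 1/|dx|=1.0353 1/|dy|=3.8637
    cross x-line → (5,6), t=0.6212
    cross x-line → (6,6), t=1.6564 (wall)
  → r_4 = 1.6564
beam 5: φ=90°, α=60°
  d=(0.5000,0.8660)  start (4,6)  tX=1.2000 tY=0.6466  stride 1/|dx|=2.0000 1/|dy|=1.1547
    cross y-line → (4,7), t=0.6466 (wall)
  → r_5 = 0.6466

ranges = [2.8000, 5.6319, 1.8475, 1.6564, 0.6466]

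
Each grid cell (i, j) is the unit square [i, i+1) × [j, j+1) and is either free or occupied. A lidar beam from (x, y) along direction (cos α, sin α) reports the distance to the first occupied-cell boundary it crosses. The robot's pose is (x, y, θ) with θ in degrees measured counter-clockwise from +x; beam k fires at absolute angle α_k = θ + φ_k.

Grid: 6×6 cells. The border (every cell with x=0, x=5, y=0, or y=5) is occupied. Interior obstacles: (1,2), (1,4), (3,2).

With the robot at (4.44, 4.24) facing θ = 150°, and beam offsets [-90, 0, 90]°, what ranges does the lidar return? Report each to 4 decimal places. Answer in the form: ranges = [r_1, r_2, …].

ranges = [0.8776, 1.5200, 1.4318]

beam 1: φ=-90°, α=60°
  d=(0.5000,0.8660)  start (4,4)  tX=1.1200 tY=0.8776  stride 1/|dx|=2.0000 1/|dy|=1.1547
    cross y-line → (4,5), t=0.8776 (wall)
  → r_1 = 0.8776
beam 2: φ=0°, α=150°
  d=(-0.8660,0.5000)  start (4,4)  tX=0.5081 tY=1.5200  stride 1/|dx|=1.1547 1/|dy|=2.0000
    cross x-line → (3,4), t=0.5081
    cross y-line → (3,5), t=1.5200 (wall)
  → r_2 = 1.5200
beam 3: φ=90°, α=240°
  d=(-0.5000,-0.8660)  start (4,4)  tX=0.8800 tY=0.2771  stride 1/|dx|=2.0000 1/|dy|=1.1547
    cross y-line → (4,3), t=0.2771
    cross x-line → (3,3), t=0.8800
    cross y-line → (3,2), t=1.4318 (wall)
  → r_3 = 1.4318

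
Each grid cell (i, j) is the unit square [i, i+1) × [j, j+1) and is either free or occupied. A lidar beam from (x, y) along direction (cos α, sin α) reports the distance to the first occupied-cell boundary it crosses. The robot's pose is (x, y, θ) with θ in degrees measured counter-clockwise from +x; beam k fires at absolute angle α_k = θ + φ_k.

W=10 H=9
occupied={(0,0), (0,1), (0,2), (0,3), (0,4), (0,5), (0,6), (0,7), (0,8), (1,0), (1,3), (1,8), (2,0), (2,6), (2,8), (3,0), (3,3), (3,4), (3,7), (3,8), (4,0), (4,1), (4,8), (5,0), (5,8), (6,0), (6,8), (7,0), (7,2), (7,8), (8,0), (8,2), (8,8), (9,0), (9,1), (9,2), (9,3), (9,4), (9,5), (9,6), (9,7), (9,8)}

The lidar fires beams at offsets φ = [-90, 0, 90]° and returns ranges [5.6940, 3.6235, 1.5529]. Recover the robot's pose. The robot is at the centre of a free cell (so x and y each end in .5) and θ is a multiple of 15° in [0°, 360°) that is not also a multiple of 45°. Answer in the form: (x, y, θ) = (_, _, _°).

Enumerate (i+0.5, j+0.5, θ) over the 48 free cells and 16 admissible headings. For each, cast all 3 beams and compare to the given ranges.
  (5.5, 4.5, 30°): beam 1 = 4.0415 ≠ 5.6940 ✗
  (8.5, 6.5, 105°): beam 1 = 0.5176 ≠ 5.6940 ✗
  (2.5, 5.5, 60°): beam 1 = 1.0000 ≠ 5.6940 ✗
  …
  (5.5, 6.5, 15°): r_1=5.6940, r_2=3.6235, r_3=1.5529 — all match ✓
No second candidate reproduces the full scan.

(x, y, θ) = (5.5, 6.5, 15°)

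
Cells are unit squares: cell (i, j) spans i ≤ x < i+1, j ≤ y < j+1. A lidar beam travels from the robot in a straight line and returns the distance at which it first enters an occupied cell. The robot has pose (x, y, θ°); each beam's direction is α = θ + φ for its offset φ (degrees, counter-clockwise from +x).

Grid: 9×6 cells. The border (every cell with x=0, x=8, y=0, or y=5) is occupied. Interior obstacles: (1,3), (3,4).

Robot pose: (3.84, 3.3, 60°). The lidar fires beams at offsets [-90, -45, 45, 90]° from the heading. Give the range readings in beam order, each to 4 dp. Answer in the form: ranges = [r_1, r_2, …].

beam 1: φ=-90°, α=330°
  d=(0.8660,-0.5000)  start (3,3)  tX=0.1848 tY=0.6000  stride 1/|dx|=1.1547 1/|dy|=2.0000
    cross x-line → (4,3), t=0.1848
    cross y-line → (4,2), t=0.6000
    cross x-line → (5,2), t=1.3395
    cross x-line → (6,2), t=2.4942
    cross y-line → (6,1), t=2.6000
    cross x-line → (7,1), t=3.6489
    cross y-line → (7,0), t=4.6000 (wall)
  → r_1 = 4.6000
beam 2: φ=-45°, α=15°
  d=(0.9659,0.2588)  start (3,3)  tX=0.1656 tY=2.7046  stride 1/|dx|=1.0353 1/|dy|=3.8637
    cross x-line → (4,3), t=0.1656
    cross x-line → (5,3), t=1.2009
    cross x-line → (6,3), t=2.2362
    cross y-line → (6,4), t=2.7046
    cross x-line → (7,4), t=3.2715
    cross x-line → (8,4), t=4.3067 (wall)
  → r_2 = 4.3067
beam 3: φ=45°, α=105°
  d=(-0.2588,0.9659)  start (3,3)  tX=3.2455 tY=0.7247  stride 1/|dx|=3.8637 1/|dy|=1.0353
    cross y-line → (3,4), t=0.7247 (wall)
  → r_3 = 0.7247
beam 4: φ=90°, α=150°
  d=(-0.8660,0.5000)  start (3,3)  tX=0.9699 tY=1.4000  stride 1/|dx|=1.1547 1/|dy|=2.0000
    cross x-line → (2,3), t=0.9699
    cross y-line → (2,4), t=1.4000
    cross x-line → (1,4), t=2.1246
    cross x-line → (0,4), t=3.2793 (wall)
  → r_4 = 3.2793

ranges = [4.6000, 4.3067, 0.7247, 3.2793]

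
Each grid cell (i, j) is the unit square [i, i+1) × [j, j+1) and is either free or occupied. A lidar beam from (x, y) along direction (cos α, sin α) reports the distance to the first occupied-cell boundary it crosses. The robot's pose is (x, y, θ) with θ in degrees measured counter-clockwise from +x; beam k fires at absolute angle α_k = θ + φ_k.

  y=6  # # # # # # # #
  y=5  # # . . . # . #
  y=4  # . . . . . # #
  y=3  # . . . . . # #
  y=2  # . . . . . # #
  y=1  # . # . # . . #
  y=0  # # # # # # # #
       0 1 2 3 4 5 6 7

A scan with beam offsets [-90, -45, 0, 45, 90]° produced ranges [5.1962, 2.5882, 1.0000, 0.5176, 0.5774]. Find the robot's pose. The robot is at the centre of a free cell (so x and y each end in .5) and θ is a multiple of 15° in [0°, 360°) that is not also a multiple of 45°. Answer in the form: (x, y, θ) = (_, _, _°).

Enumerate (i+0.5, j+0.5, θ) over the 23 free cells and 16 admissible headings. For each, cast all 5 beams and compare to the given ranges.
  (4.5, 3.5, 165°): beam 1 = 1.9319 ≠ 5.1962 ✗
  (5.5, 3.5, 285°): beam 1 = 4.6587 ≠ 5.1962 ✗
  (2.5, 2.5, 120°): beam 1 = 4.0415 ≠ 5.1962 ✗
  …
  (5.5, 4.5, 300°): r_1=5.1962, r_2=2.5882, r_3=1.0000, r_4=0.5176, r_5=0.5774 — all match ✓
Unique over the lattice → pose = (5.5, 4.5, 300°).

(x, y, θ) = (5.5, 4.5, 300°)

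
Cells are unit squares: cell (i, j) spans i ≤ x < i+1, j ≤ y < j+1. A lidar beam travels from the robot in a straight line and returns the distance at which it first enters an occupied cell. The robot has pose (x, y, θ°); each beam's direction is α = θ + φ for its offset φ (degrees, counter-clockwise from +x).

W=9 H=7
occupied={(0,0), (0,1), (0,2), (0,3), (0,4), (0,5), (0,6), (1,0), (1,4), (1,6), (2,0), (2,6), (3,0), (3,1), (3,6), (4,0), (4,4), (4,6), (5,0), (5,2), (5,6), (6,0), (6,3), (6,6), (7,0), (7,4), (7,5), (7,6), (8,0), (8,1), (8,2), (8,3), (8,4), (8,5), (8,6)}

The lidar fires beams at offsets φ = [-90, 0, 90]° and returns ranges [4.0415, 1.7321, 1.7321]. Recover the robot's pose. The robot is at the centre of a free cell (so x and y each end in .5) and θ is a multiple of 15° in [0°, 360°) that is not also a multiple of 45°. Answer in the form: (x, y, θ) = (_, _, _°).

(x, y, θ) = (2.5, 2.5, 150°)

The pose lattice has 28·16 = 448 candidates. Test each by forward raycasting.
  (2.5, 4.5, 330°): beam 1 = 3.0000 ≠ 4.0415 ✗
  (7.5, 3.5, 240°): beam 1 = 0.5774 ≠ 4.0415 ✗
  (2.5, 4.5, 15°): beam 1 = 2.5882 ≠ 4.0415 ✗
  (7.5, 1.5, 300°): beam 1 = 1.0000 ≠ 4.0415 ✗
  (2.5, 3.5, 75°): beam 1 = 2.5882 ≠ 4.0415 ✗
  …
  (2.5, 2.5, 150°): r_1=4.0415, r_2=1.7321, r_3=1.7321 — all match ✓
No second candidate reproduces the full scan.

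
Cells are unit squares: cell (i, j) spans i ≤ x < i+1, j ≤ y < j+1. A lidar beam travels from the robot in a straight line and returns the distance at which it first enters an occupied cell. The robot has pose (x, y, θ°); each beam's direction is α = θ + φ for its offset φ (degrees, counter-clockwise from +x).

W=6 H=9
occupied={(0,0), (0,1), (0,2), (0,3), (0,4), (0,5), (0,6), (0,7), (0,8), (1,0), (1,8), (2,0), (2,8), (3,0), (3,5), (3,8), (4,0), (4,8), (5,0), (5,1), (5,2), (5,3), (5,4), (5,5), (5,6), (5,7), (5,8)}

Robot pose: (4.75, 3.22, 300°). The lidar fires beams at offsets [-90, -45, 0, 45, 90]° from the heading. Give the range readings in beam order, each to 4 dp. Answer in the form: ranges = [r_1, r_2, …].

ranges = [4.3301, 2.2983, 0.5000, 0.2588, 0.2887]

beam 1: φ=-90°, α=210°
  d=(-0.8660,-0.5000)  start (4,3)  tX=0.8660 tY=0.4400  stride 1/|dx|=1.1547 1/|dy|=2.0000
    cross y-line → (4,2), t=0.4400
    cross x-line → (3,2), t=0.8660
    cross x-line → (2,2), t=2.0207
    cross y-line → (2,1), t=2.4400
    cross x-line → (1,1), t=3.1754
    cross x-line → (0,1), t=4.3301 (wall)
  → r_1 = 4.3301
beam 2: φ=-45°, α=255°
  d=(-0.2588,-0.9659)  start (4,3)  tX=2.8978 tY=0.2278  stride 1/|dx|=3.8637 1/|dy|=1.0353
    cross y-line → (4,2), t=0.2278
    cross y-line → (4,1), t=1.2630
    cross y-line → (4,0), t=2.2983 (wall)
  → r_2 = 2.2983
beam 3: φ=0°, α=300°
  d=(0.5000,-0.8660)  start (4,3)  tX=0.5000 tY=0.2540  stride 1/|dx|=2.0000 1/|dy|=1.1547
    cross y-line → (4,2), t=0.2540
    cross x-line → (5,2), t=0.5000 (wall)
  → r_3 = 0.5000
beam 4: φ=45°, α=345°
  d=(0.9659,-0.2588)  start (4,3)  tX=0.2588 tY=0.8500  stride 1/|dx|=1.0353 1/|dy|=3.8637
    cross x-line → (5,3), t=0.2588 (wall)
  → r_4 = 0.2588
beam 5: φ=90°, α=30°
  d=(0.8660,0.5000)  start (4,3)  tX=0.2887 tY=1.5600  stride 1/|dx|=1.1547 1/|dy|=2.0000
    cross x-line → (5,3), t=0.2887 (wall)
  → r_5 = 0.2887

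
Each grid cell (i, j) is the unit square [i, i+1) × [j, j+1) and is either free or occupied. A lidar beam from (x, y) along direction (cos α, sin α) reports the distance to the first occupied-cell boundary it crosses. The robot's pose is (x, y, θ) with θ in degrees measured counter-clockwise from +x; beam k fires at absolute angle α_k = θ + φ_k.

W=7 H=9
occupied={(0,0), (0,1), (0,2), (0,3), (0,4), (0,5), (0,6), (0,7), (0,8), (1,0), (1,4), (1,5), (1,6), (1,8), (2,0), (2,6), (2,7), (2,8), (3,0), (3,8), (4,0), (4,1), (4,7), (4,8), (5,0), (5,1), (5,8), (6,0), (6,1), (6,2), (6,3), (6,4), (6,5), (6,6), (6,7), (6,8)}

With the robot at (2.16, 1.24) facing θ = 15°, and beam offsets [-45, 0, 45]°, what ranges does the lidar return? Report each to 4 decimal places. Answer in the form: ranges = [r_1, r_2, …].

ranges = [0.4800, 1.9049, 7.6800]

beam 1: φ=-45°, α=330°
  dir = (cos 330°, sin 330°) = (0.8660, -0.5000); from cell (2,1)
  next x-line at t=0.9699, next y-line at t=0.4800; Δt_x=1.1547, Δt_y=2.0000
    y: enter (2,0) at t=0.4800 ← occupied
  → r_1 = 0.4800
beam 2: φ=0°, α=15°
  dir = (cos 15°, sin 15°) = (0.9659, 0.2588); from cell (2,1)
  next x-line at t=0.8696, next y-line at t=2.9364; Δt_x=1.0353, Δt_y=3.8637
    x: enter (3,1) at t=0.8696
    x: enter (4,1) at t=1.9049 ← occupied
  → r_2 = 1.9049
beam 3: φ=45°, α=60°
  dir = (cos 60°, sin 60°) = (0.5000, 0.8660); from cell (2,1)
  next x-line at t=1.6800, next y-line at t=0.8776; Δt_x=2.0000, Δt_y=1.1547
    y: enter (2,2) at t=0.8776
    x: enter (3,2) at t=1.6800
    y: enter (3,3) at t=2.0323
    y: enter (3,4) at t=3.1870
    x: enter (4,4) at t=3.6800
    y: enter (4,5) at t=4.3417
    y: enter (4,6) at t=5.4964
    x: enter (5,6) at t=5.6800
    y: enter (5,7) at t=6.6511
    x: enter (6,7) at t=7.6800 ← occupied
  → r_3 = 7.6800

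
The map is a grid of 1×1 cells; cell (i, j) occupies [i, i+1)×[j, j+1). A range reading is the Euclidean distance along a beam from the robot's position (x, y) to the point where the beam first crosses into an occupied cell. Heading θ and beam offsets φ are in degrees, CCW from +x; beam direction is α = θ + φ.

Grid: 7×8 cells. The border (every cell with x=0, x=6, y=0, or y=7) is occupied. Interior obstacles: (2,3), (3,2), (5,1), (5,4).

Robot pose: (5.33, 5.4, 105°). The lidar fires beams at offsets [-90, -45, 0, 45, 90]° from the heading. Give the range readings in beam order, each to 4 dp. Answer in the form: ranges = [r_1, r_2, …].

ranges = [0.6936, 1.3400, 1.6564, 3.2000, 4.4827]

beam 1: φ=-90°, α=15°
  cosα=0.9659 sinα=0.2588 | (5,5) | tMaxX 0.6936 tMaxY 2.3182 | tΔX 1.0353 tΔY 3.8637
    t=0.6936 [x] (6,5) — stop
  → r_1 = 0.6936
beam 2: φ=-45°, α=60°
  cosα=0.5000 sinα=0.8660 | (5,5) | tMaxX 1.3400 tMaxY 0.6928 | tΔX 2.0000 tΔY 1.1547
    t=0.6928 [y] (5,6)
    t=1.3400 [x] (6,6) — stop
  → r_2 = 1.3400
beam 3: φ=0°, α=105°
  cosα=-0.2588 sinα=0.9659 | (5,5) | tMaxX 1.2750 tMaxY 0.6212 | tΔX 3.8637 tΔY 1.0353
    t=0.6212 [y] (5,6)
    t=1.2750 [x] (4,6)
    t=1.6564 [y] (4,7) — stop
  → r_3 = 1.6564
beam 4: φ=45°, α=150°
  cosα=-0.8660 sinα=0.5000 | (5,5) | tMaxX 0.3811 tMaxY 1.2000 | tΔX 1.1547 tΔY 2.0000
    t=0.3811 [x] (4,5)
    t=1.2000 [y] (4,6)
    t=1.5358 [x] (3,6)
    t=2.6905 [x] (2,6)
    t=3.2000 [y] (2,7) — stop
  → r_4 = 3.2000
beam 5: φ=90°, α=195°
  cosα=-0.9659 sinα=-0.2588 | (5,5) | tMaxX 0.3416 tMaxY 1.5455 | tΔX 1.0353 tΔY 3.8637
    t=0.3416 [x] (4,5)
    t=1.3769 [x] (3,5)
    t=1.5455 [y] (3,4)
    t=2.4122 [x] (2,4)
    t=3.4475 [x] (1,4)
    t=4.4827 [x] (0,4) — stop
  → r_5 = 4.4827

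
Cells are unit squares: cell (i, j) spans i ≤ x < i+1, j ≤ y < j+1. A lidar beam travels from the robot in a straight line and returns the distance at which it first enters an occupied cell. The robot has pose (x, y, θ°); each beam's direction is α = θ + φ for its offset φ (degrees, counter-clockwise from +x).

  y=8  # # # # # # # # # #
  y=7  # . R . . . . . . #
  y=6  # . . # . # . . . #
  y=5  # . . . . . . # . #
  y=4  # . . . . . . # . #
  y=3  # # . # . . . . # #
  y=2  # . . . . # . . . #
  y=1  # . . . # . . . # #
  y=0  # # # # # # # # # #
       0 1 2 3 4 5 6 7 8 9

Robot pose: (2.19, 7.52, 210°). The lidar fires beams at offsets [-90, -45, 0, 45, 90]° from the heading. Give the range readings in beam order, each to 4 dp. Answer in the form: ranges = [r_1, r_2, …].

ranges = [0.5543, 1.2320, 1.3741, 3.6442, 1.6200]

beam 1: φ=-90°, α=120°
  dir = (cos 120°, sin 120°) = (-0.5000, 0.8660); from cell (2,7)
  next x-line at t=0.3800, next y-line at t=0.5543; Δt_x=2.0000, Δt_y=1.1547
    x: enter (1,7) at t=0.3800
    y: enter (1,8) at t=0.5543 ← occupied
  → r_1 = 0.5543
beam 2: φ=-45°, α=165°
  dir = (cos 165°, sin 165°) = (-0.9659, 0.2588); from cell (2,7)
  next x-line at t=0.1967, next y-line at t=1.8546; Δt_x=1.0353, Δt_y=3.8637
    x: enter (1,7) at t=0.1967
    x: enter (0,7) at t=1.2320 ← occupied
  → r_2 = 1.2320
beam 3: φ=0°, α=210°
  dir = (cos 210°, sin 210°) = (-0.8660, -0.5000); from cell (2,7)
  next x-line at t=0.2194, next y-line at t=1.0400; Δt_x=1.1547, Δt_y=2.0000
    x: enter (1,7) at t=0.2194
    y: enter (1,6) at t=1.0400
    x: enter (0,6) at t=1.3741 ← occupied
  → r_3 = 1.3741
beam 4: φ=45°, α=255°
  dir = (cos 255°, sin 255°) = (-0.2588, -0.9659); from cell (2,7)
  next x-line at t=0.7341, next y-line at t=0.5383; Δt_x=3.8637, Δt_y=1.0353
    y: enter (2,6) at t=0.5383
    x: enter (1,6) at t=0.7341
    y: enter (1,5) at t=1.5736
    y: enter (1,4) at t=2.6089
    y: enter (1,3) at t=3.6442 ← occupied
  → r_4 = 3.6442
beam 5: φ=90°, α=300°
  dir = (cos 300°, sin 300°) = (0.5000, -0.8660); from cell (2,7)
  next x-line at t=1.6200, next y-line at t=0.6004; Δt_x=2.0000, Δt_y=1.1547
    y: enter (2,6) at t=0.6004
    x: enter (3,6) at t=1.6200 ← occupied
  → r_5 = 1.6200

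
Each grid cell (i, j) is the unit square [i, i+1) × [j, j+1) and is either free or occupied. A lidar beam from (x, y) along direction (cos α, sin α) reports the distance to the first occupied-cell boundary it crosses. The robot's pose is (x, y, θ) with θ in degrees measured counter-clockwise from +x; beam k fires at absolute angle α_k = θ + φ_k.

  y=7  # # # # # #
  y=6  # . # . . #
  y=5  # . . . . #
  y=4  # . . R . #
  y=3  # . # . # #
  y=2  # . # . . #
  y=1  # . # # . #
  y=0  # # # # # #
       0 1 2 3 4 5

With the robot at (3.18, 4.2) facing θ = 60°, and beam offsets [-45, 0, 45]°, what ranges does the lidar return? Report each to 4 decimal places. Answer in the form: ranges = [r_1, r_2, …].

ranges = [1.8842, 3.2332, 1.8635]

beam 1: φ=-45°, α=15°
  cosα=0.9659 sinα=0.2588 | (3,4) | tMaxX 0.8489 tMaxY 3.0910 | tΔX 1.0353 tΔY 3.8637
    t=0.8489 [x] (4,4)
    t=1.8842 [x] (5,4) — stop
  → r_1 = 1.8842
beam 2: φ=0°, α=60°
  cosα=0.5000 sinα=0.8660 | (3,4) | tMaxX 1.6400 tMaxY 0.9238 | tΔX 2.0000 tΔY 1.1547
    t=0.9238 [y] (3,5)
    t=1.6400 [x] (4,5)
    t=2.0785 [y] (4,6)
    t=3.2332 [y] (4,7) — stop
  → r_2 = 3.2332
beam 3: φ=45°, α=105°
  cosα=-0.2588 sinα=0.9659 | (3,4) | tMaxX 0.6955 tMaxY 0.8282 | tΔX 3.8637 tΔY 1.0353
    t=0.6955 [x] (2,4)
    t=0.8282 [y] (2,5)
    t=1.8635 [y] (2,6) — stop
  → r_3 = 1.8635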